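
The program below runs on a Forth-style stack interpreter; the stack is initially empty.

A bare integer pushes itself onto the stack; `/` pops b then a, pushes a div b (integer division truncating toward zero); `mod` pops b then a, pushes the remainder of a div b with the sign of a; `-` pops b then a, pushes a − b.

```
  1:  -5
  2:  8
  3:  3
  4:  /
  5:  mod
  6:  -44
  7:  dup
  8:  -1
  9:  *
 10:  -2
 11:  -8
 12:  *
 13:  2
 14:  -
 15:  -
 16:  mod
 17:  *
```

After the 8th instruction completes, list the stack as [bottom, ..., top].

-5   [-5]
8    [-5, 8]
3    [-5, 8, 3]
/    [-5, 2]
mod  [-1]
-44  [-1, -44]
dup  [-1, -44, -44]
-1   [-1, -44, -44, -1]

[-1, -44, -44, -1]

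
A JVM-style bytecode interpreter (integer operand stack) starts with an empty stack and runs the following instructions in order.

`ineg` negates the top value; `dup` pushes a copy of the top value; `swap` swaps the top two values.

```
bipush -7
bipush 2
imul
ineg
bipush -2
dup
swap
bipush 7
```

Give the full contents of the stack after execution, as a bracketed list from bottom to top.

[14, -2, -2, 7]

bipush -7 -> [-7]
bipush 2  -> [-7, 2]
imul      -> [-14]
ineg      -> [14]
bipush -2 -> [14, -2]
dup       -> [14, -2, -2]
swap      -> [14, -2, -2]
bipush 7  -> [14, -2, -2, 7]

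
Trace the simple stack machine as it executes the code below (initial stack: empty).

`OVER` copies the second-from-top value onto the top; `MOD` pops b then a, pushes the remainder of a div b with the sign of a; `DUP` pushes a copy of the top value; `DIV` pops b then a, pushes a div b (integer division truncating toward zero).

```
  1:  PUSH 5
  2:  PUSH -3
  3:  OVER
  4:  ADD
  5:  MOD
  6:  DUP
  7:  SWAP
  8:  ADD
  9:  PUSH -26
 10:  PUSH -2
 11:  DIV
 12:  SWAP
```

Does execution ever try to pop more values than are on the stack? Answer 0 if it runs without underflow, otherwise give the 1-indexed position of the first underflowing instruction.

PUSH 5   → 5
PUSH -3  → 5 -3
OVER     → 5 -3 5
ADD      → 5 2
MOD      → 1
DUP      → 1 1
SWAP     → 1 1
ADD      → 2
PUSH -26 → 2 -26
PUSH -2  → 2 -26 -2
DIV      → 2 13
SWAP     → 13 2

0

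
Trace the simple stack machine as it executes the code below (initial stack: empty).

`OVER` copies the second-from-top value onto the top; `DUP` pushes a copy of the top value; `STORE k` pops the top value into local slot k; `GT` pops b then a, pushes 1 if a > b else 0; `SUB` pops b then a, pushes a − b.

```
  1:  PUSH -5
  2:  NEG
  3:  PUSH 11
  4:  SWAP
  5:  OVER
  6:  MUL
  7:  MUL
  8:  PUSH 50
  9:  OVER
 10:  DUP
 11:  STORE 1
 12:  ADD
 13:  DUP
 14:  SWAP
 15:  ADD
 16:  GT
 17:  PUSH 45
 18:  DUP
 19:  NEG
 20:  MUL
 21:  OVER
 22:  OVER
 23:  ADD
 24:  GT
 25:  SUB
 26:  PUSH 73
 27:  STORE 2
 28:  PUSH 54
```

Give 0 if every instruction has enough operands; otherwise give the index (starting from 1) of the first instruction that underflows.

0

PUSH -5 : [-5]
NEG     : [5]
PUSH 11 : [5, 11]
SWAP    : [11, 5]
OVER    : [11, 5, 11]
MUL     : [11, 55]
MUL     : [605]
PUSH 50 : [605, 50]
OVER    : [605, 50, 605]
DUP     : [605, 50, 605, 605]
STORE 1 : [605, 50, 605]
ADD     : [605, 655]
DUP     : [605, 655, 655]
SWAP    : [605, 655, 655]
ADD     : [605, 1310]
GT      : [0]
PUSH 45 : [0, 45]
DUP     : [0, 45, 45]
NEG     : [0, 45, -45]
MUL     : [0, -2025]
OVER    : [0, -2025, 0]
OVER    : [0, -2025, 0, -2025]
ADD     : [0, -2025, -2025]
GT      : [0, 0]
SUB     : [0]
PUSH 73 : [0, 73]
STORE 2 : [0]
PUSH 54 : [0, 54]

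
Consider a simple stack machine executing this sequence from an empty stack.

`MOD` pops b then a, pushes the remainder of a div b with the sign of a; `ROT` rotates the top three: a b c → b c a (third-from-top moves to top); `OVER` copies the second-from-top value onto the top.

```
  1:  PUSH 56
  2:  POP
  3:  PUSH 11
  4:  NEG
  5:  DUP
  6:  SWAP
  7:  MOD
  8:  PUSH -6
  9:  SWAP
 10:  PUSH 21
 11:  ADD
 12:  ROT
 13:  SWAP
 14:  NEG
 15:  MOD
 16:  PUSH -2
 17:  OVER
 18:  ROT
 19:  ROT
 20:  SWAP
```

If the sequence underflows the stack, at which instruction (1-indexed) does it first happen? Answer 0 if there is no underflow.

12

PUSH 56 : 56
POP     : (empty)
PUSH 11 : 11
NEG     : -11
DUP     : -11 -11
SWAP    : -11 -11
MOD     : 0
PUSH -6 : 0 -6
SWAP    : -6 0
PUSH 21 : -6 0 21
ADD     : -6 21
ROT  — needs 3 operands, stack has 2 → underflow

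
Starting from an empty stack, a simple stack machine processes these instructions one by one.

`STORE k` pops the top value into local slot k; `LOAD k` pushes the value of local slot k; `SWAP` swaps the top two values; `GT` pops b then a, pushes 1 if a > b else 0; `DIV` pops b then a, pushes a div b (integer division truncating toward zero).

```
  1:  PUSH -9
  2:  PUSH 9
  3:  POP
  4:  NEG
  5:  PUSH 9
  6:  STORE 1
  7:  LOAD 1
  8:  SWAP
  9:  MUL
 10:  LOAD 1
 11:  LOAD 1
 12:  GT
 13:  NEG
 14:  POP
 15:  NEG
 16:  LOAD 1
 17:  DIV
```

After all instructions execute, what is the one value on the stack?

PUSH -9 → -9
PUSH 9  → -9 9
POP     → -9
NEG     → 9
PUSH 9  → 9 9
STORE 1 → 9
LOAD 1  → 9 9
SWAP    → 9 9
MUL     → 81
LOAD 1  → 81 9
LOAD 1  → 81 9 9
GT      → 81 0
NEG     → 81 0
POP     → 81
NEG     → -81
LOAD 1  → -81 9
DIV     → -9

-9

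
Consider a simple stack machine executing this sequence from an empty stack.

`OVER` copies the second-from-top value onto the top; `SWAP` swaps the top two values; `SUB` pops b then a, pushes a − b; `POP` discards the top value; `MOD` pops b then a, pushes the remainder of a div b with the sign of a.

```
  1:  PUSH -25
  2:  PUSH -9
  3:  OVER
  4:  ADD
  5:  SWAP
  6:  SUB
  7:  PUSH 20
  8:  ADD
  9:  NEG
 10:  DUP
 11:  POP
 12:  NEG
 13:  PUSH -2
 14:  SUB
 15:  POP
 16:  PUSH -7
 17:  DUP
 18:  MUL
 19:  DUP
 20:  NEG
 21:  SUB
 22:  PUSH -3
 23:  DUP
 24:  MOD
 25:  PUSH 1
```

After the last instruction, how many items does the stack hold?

PUSH -25  [-25]
PUSH -9   [-25, -9]
OVER      [-25, -9, -25]
ADD       [-25, -34]
SWAP      [-34, -25]
SUB       [-9]
PUSH 20   [-9, 20]
ADD       [11]
NEG       [-11]
DUP       [-11, -11]
POP       [-11]
NEG       [11]
PUSH -2   [11, -2]
SUB       [13]
POP       []
PUSH -7   [-7]
DUP       [-7, -7]
MUL       [49]
DUP       [49, 49]
NEG       [49, -49]
SUB       [98]
PUSH -3   [98, -3]
DUP       [98, -3, -3]
MOD       [98, 0]
PUSH 1    [98, 0, 1]

3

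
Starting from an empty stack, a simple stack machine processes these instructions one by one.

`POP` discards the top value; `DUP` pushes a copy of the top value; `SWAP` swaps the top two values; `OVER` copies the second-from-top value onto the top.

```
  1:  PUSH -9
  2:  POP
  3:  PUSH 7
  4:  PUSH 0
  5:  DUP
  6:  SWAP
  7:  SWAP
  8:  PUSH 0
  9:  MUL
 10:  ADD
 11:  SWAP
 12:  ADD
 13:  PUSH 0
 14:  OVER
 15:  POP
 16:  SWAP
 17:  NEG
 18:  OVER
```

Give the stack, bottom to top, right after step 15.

[7, 0]

PUSH -9  [-9]
POP      []
PUSH 7   [7]
PUSH 0   [7, 0]
DUP      [7, 0, 0]
SWAP     [7, 0, 0]
SWAP     [7, 0, 0]
PUSH 0   [7, 0, 0, 0]
MUL      [7, 0, 0]
ADD      [7, 0]
SWAP     [0, 7]
ADD      [7]
PUSH 0   [7, 0]
OVER     [7, 0, 7]
POP      [7, 0]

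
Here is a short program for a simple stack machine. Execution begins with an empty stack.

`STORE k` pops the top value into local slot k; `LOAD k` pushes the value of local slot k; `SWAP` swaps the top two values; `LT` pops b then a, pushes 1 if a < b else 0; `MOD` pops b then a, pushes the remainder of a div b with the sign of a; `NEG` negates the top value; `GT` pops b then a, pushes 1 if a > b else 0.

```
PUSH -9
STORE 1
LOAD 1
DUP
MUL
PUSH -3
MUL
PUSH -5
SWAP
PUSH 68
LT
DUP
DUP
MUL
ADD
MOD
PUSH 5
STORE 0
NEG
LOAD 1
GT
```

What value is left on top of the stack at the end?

PUSH -9 -> [-9]
STORE 1 -> []
LOAD 1  -> [-9]
DUP     -> [-9, -9]
MUL     -> [81]
PUSH -3 -> [81, -3]
MUL     -> [-243]
PUSH -5 -> [-243, -5]
SWAP    -> [-5, -243]
PUSH 68 -> [-5, -243, 68]
LT      -> [-5, 1]
DUP     -> [-5, 1, 1]
DUP     -> [-5, 1, 1, 1]
MUL     -> [-5, 1, 1]
ADD     -> [-5, 2]
MOD     -> [-1]
PUSH 5  -> [-1, 5]
STORE 0 -> [-1]
NEG     -> [1]
LOAD 1  -> [1, -9]
GT      -> [1]

1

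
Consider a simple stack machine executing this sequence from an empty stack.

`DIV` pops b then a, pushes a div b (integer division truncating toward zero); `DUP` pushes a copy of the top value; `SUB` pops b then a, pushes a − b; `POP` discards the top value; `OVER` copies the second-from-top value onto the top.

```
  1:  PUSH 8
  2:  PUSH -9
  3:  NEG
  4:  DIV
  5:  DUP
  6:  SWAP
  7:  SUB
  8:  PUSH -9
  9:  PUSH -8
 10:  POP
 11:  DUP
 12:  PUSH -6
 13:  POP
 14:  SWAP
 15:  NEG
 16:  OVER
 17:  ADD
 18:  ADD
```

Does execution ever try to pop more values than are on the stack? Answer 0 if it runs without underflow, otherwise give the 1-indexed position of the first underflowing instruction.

PUSH 8  → [8]
PUSH -9 → [8, -9]
NEG     → [8, 9]
DIV     → [0]
DUP     → [0, 0]
SWAP    → [0, 0]
SUB     → [0]
PUSH -9 → [0, -9]
PUSH -8 → [0, -9, -8]
POP     → [0, -9]
DUP     → [0, -9, -9]
PUSH -6 → [0, -9, -9, -6]
POP     → [0, -9, -9]
SWAP    → [0, -9, -9]
NEG     → [0, -9, 9]
OVER    → [0, -9, 9, -9]
ADD     → [0, -9, 0]
ADD     → [0, -9]

0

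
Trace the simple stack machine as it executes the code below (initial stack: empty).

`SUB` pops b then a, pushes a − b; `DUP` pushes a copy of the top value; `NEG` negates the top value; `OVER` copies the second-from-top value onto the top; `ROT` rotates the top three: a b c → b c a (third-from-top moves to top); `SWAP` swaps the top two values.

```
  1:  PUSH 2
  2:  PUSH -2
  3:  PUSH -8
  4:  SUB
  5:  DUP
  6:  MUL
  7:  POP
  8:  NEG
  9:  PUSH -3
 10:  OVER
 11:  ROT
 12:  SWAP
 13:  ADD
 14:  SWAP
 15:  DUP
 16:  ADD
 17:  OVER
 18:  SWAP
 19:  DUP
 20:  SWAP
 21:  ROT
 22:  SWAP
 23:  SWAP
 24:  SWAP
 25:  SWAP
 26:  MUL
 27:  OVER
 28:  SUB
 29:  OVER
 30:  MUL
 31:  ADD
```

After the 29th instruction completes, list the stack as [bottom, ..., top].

PUSH 2  -> [2]
PUSH -2 -> [2, -2]
PUSH -8 -> [2, -2, -8]
SUB     -> [2, 6]
DUP     -> [2, 6, 6]
MUL     -> [2, 36]
POP     -> [2]
NEG     -> [-2]
PUSH -3 -> [-2, -3]
OVER    -> [-2, -3, -2]
ROT     -> [-3, -2, -2]
SWAP    -> [-3, -2, -2]
ADD     -> [-3, -4]
SWAP    -> [-4, -3]
DUP     -> [-4, -3, -3]
ADD     -> [-4, -6]
OVER    -> [-4, -6, -4]
SWAP    -> [-4, -4, -6]
DUP     -> [-4, -4, -6, -6]
SWAP    -> [-4, -4, -6, -6]
ROT     -> [-4, -6, -6, -4]
SWAP    -> [-4, -6, -4, -6]
SWAP    -> [-4, -6, -6, -4]
SWAP    -> [-4, -6, -4, -6]
SWAP    -> [-4, -6, -6, -4]
MUL     -> [-4, -6, 24]
OVER    -> [-4, -6, 24, -6]
SUB     -> [-4, -6, 30]
OVER    -> [-4, -6, 30, -6]

[-4, -6, 30, -6]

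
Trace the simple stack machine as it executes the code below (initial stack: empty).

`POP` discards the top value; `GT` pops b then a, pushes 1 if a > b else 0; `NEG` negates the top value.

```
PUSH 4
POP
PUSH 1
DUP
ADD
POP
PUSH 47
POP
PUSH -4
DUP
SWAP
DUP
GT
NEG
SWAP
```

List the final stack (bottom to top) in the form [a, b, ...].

PUSH 4  : 4
POP     : (empty)
PUSH 1  : 1
DUP     : 1 1
ADD     : 2
POP     : (empty)
PUSH 47 : 47
POP     : (empty)
PUSH -4 : -4
DUP     : -4 -4
SWAP    : -4 -4
DUP     : -4 -4 -4
GT      : -4 0
NEG     : -4 0
SWAP    : 0 -4

[0, -4]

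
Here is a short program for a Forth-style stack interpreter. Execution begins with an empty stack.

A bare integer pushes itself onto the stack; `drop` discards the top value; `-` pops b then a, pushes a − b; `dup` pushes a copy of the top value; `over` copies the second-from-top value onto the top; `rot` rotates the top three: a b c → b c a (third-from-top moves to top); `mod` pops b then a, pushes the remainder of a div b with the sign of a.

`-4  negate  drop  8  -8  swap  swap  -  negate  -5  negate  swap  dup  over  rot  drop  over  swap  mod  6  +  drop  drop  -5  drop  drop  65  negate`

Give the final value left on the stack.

-4      [-4]
negate  [4]
drop    []
8       [8]
-8      [8, -8]
swap    [-8, 8]
swap    [8, -8]
-       [16]
negate  [-16]
-5      [-16, -5]
negate  [-16, 5]
swap    [5, -16]
dup     [5, -16, -16]
over    [5, -16, -16, -16]
rot     [5, -16, -16, -16]
drop    [5, -16, -16]
over    [5, -16, -16, -16]
swap    [5, -16, -16, -16]
mod     [5, -16, 0]
6       [5, -16, 0, 6]
+       [5, -16, 6]
drop    [5, -16]
drop    [5]
-5      [5, -5]
drop    [5]
drop    []
65      [65]
negate  [-65]

-65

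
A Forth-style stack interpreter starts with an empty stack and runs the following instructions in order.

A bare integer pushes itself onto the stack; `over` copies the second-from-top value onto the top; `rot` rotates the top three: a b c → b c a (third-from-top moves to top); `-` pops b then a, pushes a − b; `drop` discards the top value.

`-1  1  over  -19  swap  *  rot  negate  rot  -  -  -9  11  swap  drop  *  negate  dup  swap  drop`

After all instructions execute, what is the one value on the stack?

-1     → [-1]
1      → [-1, 1]
over   → [-1, 1, -1]
-19    → [-1, 1, -1, -19]
swap   → [-1, 1, -19, -1]
*      → [-1, 1, 19]
rot    → [1, 19, -1]
negate → [1, 19, 1]
rot    → [19, 1, 1]
-      → [19, 0]
-      → [19]
-9     → [19, -9]
11     → [19, -9, 11]
swap   → [19, 11, -9]
drop   → [19, 11]
*      → [209]
negate → [-209]
dup    → [-209, -209]
swap   → [-209, -209]
drop   → [-209]

-209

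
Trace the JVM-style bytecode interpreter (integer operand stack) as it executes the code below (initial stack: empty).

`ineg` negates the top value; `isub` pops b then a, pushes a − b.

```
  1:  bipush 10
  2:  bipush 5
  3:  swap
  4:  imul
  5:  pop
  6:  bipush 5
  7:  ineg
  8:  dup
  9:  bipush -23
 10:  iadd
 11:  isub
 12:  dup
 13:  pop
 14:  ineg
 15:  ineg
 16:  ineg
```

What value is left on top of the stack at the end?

-23

bipush 10  : [10]
bipush 5   : [10, 5]
swap       : [5, 10]
imul       : [50]
pop        : []
bipush 5   : [5]
ineg       : [-5]
dup        : [-5, -5]
bipush -23 : [-5, -5, -23]
iadd       : [-5, -28]
isub       : [23]
dup        : [23, 23]
pop        : [23]
ineg       : [-23]
ineg       : [23]
ineg       : [-23]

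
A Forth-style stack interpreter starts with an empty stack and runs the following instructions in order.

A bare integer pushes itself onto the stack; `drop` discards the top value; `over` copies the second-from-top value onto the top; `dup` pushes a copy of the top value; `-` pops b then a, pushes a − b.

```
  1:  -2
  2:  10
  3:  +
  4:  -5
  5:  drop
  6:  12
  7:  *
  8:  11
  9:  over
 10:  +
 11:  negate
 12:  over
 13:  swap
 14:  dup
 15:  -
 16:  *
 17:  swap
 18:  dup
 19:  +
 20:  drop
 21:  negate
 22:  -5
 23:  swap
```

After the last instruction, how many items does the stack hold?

2

-2     → -2
10     → -2 10
+      → 8
-5     → 8 -5
drop   → 8
12     → 8 12
*      → 96
11     → 96 11
over   → 96 11 96
+      → 96 107
negate → 96 -107
over   → 96 -107 96
swap   → 96 96 -107
dup    → 96 96 -107 -107
-      → 96 96 0
*      → 96 0
swap   → 0 96
dup    → 0 96 96
+      → 0 192
drop   → 0
negate → 0
-5     → 0 -5
swap   → -5 0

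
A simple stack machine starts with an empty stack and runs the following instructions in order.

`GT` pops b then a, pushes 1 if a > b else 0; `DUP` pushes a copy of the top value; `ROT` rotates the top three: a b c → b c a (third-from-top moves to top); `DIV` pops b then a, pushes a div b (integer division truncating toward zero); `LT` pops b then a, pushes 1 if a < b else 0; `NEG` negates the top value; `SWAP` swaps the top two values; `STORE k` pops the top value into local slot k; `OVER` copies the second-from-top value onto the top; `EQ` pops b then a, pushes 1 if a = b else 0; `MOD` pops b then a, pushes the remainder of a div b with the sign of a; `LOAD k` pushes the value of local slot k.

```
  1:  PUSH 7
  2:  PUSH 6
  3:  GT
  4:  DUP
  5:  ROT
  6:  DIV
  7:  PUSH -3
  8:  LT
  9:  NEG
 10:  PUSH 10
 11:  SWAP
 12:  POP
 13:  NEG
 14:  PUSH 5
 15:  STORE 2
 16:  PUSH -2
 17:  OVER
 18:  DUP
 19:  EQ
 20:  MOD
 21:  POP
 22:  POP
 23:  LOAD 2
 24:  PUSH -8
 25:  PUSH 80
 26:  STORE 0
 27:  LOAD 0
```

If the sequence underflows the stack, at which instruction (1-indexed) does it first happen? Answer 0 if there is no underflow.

5

PUSH 7 → [7]
PUSH 6 → [7, 6]
GT     → [1]
DUP    → [1, 1]
ROT  — needs 3 operands, stack has 2 → underflow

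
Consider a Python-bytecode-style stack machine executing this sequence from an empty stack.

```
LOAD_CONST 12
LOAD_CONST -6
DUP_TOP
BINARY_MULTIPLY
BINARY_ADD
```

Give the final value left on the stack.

LOAD_CONST 12   → 12
LOAD_CONST -6   → 12 -6
DUP_TOP         → 12 -6 -6
BINARY_MULTIPLY → 12 36
BINARY_ADD      → 48

48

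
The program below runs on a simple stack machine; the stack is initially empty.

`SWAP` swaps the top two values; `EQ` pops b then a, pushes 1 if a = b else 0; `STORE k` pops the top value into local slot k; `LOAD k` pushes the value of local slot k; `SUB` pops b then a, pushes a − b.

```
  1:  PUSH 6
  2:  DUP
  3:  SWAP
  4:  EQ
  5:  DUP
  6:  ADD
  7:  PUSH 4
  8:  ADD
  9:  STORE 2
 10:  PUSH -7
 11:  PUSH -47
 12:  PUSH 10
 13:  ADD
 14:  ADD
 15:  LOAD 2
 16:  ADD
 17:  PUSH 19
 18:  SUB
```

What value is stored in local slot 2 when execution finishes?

PUSH 6   -> 6
DUP      -> 6 6
SWAP     -> 6 6
EQ       -> 1
DUP      -> 1 1
ADD      -> 2
PUSH 4   -> 2 4
ADD      -> 6
STORE 2  -> (empty)
PUSH -7  -> -7
PUSH -47 -> -7 -47
PUSH 10  -> -7 -47 10
ADD      -> -7 -37
ADD      -> -44
LOAD 2   -> -44 6
ADD      -> -38
PUSH 19  -> -38 19
SUB      -> -57

6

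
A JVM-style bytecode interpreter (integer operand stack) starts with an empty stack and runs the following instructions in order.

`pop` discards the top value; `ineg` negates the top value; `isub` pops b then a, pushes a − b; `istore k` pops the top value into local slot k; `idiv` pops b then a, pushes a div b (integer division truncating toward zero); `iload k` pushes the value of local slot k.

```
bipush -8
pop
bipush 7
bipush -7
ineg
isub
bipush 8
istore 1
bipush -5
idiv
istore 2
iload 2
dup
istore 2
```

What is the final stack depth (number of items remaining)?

1

bipush -8 → -8
pop       → (empty)
bipush 7  → 7
bipush -7 → 7 -7
ineg      → 7 7
isub      → 0
bipush 8  → 0 8
istore 1  → 0
bipush -5 → 0 -5
idiv      → 0
istore 2  → (empty)
iload 2   → 0
dup       → 0 0
istore 2  → 0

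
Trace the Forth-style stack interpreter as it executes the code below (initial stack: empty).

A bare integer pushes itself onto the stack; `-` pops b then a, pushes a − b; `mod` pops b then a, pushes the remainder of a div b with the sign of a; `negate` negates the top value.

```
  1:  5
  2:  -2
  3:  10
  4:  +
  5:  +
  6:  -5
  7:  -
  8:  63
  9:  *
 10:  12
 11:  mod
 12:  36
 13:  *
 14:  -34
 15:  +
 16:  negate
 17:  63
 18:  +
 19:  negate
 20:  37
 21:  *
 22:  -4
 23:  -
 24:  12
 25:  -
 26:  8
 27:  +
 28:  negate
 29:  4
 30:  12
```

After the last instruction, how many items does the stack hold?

3

5      → [5]
-2     → [5, -2]
10     → [5, -2, 10]
+      → [5, 8]
+      → [13]
-5     → [13, -5]
-      → [18]
63     → [18, 63]
*      → [1134]
12     → [1134, 12]
mod    → [6]
36     → [6, 36]
*      → [216]
-34    → [216, -34]
+      → [182]
negate → [-182]
63     → [-182, 63]
+      → [-119]
negate → [119]
37     → [119, 37]
*      → [4403]
-4     → [4403, -4]
-      → [4407]
12     → [4407, 12]
-      → [4395]
8      → [4395, 8]
+      → [4403]
negate → [-4403]
4      → [-4403, 4]
12     → [-4403, 4, 12]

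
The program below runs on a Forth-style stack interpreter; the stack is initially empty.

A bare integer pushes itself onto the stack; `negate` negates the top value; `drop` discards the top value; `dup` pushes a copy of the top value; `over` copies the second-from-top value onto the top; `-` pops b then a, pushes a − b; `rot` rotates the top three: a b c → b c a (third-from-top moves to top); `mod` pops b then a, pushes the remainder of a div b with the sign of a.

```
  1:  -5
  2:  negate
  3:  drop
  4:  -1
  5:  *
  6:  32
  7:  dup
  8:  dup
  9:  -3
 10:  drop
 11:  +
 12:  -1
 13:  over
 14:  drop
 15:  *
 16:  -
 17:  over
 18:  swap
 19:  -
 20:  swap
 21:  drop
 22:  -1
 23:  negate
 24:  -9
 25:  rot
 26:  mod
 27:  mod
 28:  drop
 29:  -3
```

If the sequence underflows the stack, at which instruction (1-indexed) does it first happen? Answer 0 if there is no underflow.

5

-5     -> [-5]
negate -> [5]
drop   -> []
-1     -> [-1]
*  — needs 2 operands, stack has 1 → underflow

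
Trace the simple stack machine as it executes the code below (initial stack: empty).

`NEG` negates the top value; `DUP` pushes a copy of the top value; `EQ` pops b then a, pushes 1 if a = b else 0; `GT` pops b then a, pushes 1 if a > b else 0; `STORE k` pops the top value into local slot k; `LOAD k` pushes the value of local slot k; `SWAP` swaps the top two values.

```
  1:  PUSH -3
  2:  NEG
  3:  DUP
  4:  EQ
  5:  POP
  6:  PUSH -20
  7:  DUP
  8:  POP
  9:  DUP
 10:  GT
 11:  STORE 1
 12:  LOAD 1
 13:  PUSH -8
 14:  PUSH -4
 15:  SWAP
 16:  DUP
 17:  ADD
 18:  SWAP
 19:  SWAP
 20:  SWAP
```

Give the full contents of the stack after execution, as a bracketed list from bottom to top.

PUSH -3   [-3]
NEG       [3]
DUP       [3, 3]
EQ        [1]
POP       []
PUSH -20  [-20]
DUP       [-20, -20]
POP       [-20]
DUP       [-20, -20]
GT        [0]
STORE 1   []
LOAD 1    [0]
PUSH -8   [0, -8]
PUSH -4   [0, -8, -4]
SWAP      [0, -4, -8]
DUP       [0, -4, -8, -8]
ADD       [0, -4, -16]
SWAP      [0, -16, -4]
SWAP      [0, -4, -16]
SWAP      [0, -16, -4]

[0, -16, -4]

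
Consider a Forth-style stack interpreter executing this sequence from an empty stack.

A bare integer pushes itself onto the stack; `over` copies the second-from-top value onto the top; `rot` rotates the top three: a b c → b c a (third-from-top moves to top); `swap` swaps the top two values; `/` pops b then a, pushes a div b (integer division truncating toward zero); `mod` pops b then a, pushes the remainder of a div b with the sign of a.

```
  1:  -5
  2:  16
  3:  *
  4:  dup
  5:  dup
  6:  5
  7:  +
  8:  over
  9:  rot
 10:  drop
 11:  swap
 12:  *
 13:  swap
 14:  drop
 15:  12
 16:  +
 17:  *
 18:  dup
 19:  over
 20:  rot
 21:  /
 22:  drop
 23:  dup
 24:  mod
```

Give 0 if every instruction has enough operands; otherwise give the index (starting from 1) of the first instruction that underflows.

-5    -5
16    -5 16
*     -80
dup   -80 -80
dup   -80 -80 -80
5     -80 -80 -80 5
+     -80 -80 -75
over  -80 -80 -75 -80
rot   -80 -75 -80 -80
drop  -80 -75 -80
swap  -80 -80 -75
*     -80 6000
swap  6000 -80
drop  6000
12    6000 12
+     6012
*  — needs 2 operands, stack has 1 → underflow

17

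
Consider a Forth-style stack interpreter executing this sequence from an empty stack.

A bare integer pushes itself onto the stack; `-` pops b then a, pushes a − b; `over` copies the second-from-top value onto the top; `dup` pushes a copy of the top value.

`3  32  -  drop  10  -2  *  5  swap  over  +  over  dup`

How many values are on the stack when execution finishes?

4

3    -> [3]
32   -> [3, 32]
-    -> [-29]
drop -> []
10   -> [10]
-2   -> [10, -2]
*    -> [-20]
5    -> [-20, 5]
swap -> [5, -20]
over -> [5, -20, 5]
+    -> [5, -15]
over -> [5, -15, 5]
dup  -> [5, -15, 5, 5]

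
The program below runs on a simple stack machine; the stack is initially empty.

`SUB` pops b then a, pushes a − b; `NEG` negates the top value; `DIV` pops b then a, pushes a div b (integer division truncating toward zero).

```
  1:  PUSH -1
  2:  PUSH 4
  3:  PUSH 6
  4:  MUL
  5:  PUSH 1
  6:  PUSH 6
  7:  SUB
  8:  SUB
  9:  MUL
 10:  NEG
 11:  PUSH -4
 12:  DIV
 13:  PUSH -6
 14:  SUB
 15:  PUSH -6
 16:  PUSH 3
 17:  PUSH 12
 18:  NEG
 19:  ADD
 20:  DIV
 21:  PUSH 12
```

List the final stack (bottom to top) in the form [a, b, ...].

PUSH -1 → -1
PUSH 4  → -1 4
PUSH 6  → -1 4 6
MUL     → -1 24
PUSH 1  → -1 24 1
PUSH 6  → -1 24 1 6
SUB     → -1 24 -5
SUB     → -1 29
MUL     → -29
NEG     → 29
PUSH -4 → 29 -4
DIV     → -7
PUSH -6 → -7 -6
SUB     → -1
PUSH -6 → -1 -6
PUSH 3  → -1 -6 3
PUSH 12 → -1 -6 3 12
NEG     → -1 -6 3 -12
ADD     → -1 -6 -9
DIV     → -1 0
PUSH 12 → -1 0 12

[-1, 0, 12]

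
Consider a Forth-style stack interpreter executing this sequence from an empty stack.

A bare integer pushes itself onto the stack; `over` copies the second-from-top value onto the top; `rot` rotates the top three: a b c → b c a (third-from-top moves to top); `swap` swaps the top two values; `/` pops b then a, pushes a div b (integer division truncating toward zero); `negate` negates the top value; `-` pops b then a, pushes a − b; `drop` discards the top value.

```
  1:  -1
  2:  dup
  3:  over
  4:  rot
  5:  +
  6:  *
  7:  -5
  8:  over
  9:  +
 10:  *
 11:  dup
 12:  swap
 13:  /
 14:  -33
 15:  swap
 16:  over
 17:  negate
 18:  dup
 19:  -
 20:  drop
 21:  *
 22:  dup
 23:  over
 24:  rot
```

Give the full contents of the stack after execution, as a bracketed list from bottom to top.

[-33, -33, -33]

-1     -> [-1]
dup    -> [-1, -1]
over   -> [-1, -1, -1]
rot    -> [-1, -1, -1]
+      -> [-1, -2]
*      -> [2]
-5     -> [2, -5]
over   -> [2, -5, 2]
+      -> [2, -3]
*      -> [-6]
dup    -> [-6, -6]
swap   -> [-6, -6]
/      -> [1]
-33    -> [1, -33]
swap   -> [-33, 1]
over   -> [-33, 1, -33]
negate -> [-33, 1, 33]
dup    -> [-33, 1, 33, 33]
-      -> [-33, 1, 0]
drop   -> [-33, 1]
*      -> [-33]
dup    -> [-33, -33]
over   -> [-33, -33, -33]
rot    -> [-33, -33, -33]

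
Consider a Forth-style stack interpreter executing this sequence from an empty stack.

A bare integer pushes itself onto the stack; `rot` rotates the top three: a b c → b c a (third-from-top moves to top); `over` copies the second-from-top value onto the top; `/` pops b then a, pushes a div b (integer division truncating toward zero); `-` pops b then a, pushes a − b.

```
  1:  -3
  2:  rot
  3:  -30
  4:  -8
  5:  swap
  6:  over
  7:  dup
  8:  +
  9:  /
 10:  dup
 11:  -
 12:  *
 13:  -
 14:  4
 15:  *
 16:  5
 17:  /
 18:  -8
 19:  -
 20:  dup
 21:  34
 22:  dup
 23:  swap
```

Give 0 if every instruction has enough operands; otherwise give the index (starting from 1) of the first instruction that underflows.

-3  [-3]
rot  — needs 3 operands, stack has 1 → underflow

2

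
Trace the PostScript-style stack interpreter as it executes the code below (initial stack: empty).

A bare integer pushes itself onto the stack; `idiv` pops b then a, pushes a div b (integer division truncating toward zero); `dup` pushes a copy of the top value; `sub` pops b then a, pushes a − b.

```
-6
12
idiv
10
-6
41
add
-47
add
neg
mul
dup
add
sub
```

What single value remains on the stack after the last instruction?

-6   -> [-6]
12   -> [-6, 12]
idiv -> [0]
10   -> [0, 10]
-6   -> [0, 10, -6]
41   -> [0, 10, -6, 41]
add  -> [0, 10, 35]
-47  -> [0, 10, 35, -47]
add  -> [0, 10, -12]
neg  -> [0, 10, 12]
mul  -> [0, 120]
dup  -> [0, 120, 120]
add  -> [0, 240]
sub  -> [-240]

-240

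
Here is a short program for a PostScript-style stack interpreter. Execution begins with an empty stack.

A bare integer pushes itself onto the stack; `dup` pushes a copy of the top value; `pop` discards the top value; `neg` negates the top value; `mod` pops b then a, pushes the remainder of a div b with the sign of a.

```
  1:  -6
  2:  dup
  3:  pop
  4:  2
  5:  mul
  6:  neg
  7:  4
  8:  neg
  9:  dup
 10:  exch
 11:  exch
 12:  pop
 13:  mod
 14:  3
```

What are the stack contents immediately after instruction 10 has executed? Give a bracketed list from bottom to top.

-6    [-6]
dup   [-6, -6]
pop   [-6]
2     [-6, 2]
mul   [-12]
neg   [12]
4     [12, 4]
neg   [12, -4]
dup   [12, -4, -4]
exch  [12, -4, -4]

[12, -4, -4]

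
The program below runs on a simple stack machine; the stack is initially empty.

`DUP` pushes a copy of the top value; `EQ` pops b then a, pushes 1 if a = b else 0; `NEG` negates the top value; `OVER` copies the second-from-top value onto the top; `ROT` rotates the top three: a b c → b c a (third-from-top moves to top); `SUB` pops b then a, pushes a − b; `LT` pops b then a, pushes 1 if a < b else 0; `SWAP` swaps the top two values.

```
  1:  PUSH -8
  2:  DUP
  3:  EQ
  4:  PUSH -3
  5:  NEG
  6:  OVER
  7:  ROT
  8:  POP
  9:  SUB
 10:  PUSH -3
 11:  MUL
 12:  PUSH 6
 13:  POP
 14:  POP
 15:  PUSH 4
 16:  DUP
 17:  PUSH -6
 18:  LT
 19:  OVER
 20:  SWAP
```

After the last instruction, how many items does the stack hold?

PUSH -8 -> [-8]
DUP     -> [-8, -8]
EQ      -> [1]
PUSH -3 -> [1, -3]
NEG     -> [1, 3]
OVER    -> [1, 3, 1]
ROT     -> [3, 1, 1]
POP     -> [3, 1]
SUB     -> [2]
PUSH -3 -> [2, -3]
MUL     -> [-6]
PUSH 6  -> [-6, 6]
POP     -> [-6]
POP     -> []
PUSH 4  -> [4]
DUP     -> [4, 4]
PUSH -6 -> [4, 4, -6]
LT      -> [4, 0]
OVER    -> [4, 0, 4]
SWAP    -> [4, 4, 0]

3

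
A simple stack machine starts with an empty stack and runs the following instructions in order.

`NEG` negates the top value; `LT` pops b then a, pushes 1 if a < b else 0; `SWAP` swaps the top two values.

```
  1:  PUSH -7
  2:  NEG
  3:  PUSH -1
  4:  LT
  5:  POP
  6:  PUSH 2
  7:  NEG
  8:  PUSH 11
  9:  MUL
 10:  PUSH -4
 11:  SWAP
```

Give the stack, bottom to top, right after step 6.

[2]

PUSH -7 → -7
NEG     → 7
PUSH -1 → 7 -1
LT      → 0
POP     → (empty)
PUSH 2  → 2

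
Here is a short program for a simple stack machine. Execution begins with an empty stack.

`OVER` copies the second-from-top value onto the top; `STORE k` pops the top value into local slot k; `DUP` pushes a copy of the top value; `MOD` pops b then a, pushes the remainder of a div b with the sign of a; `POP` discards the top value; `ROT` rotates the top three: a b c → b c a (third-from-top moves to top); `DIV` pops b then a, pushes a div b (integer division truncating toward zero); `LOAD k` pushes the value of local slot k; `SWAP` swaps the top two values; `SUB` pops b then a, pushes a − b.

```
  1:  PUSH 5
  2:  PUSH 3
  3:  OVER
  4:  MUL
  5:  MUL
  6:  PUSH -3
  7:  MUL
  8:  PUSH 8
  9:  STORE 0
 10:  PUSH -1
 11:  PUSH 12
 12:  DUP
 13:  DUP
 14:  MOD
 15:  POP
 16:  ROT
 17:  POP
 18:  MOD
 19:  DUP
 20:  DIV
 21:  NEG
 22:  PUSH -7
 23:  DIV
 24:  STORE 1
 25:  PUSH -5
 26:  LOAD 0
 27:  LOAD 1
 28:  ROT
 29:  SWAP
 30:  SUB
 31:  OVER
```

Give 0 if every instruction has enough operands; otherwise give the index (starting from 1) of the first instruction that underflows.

0

PUSH 5  : 5
PUSH 3  : 5 3
OVER    : 5 3 5
MUL     : 5 15
MUL     : 75
PUSH -3 : 75 -3
MUL     : -225
PUSH 8  : -225 8
STORE 0 : -225
PUSH -1 : -225 -1
PUSH 12 : -225 -1 12
DUP     : -225 -1 12 12
DUP     : -225 -1 12 12 12
MOD     : -225 -1 12 0
POP     : -225 -1 12
ROT     : -1 12 -225
POP     : -1 12
MOD     : -1
DUP     : -1 -1
DIV     : 1
NEG     : -1
PUSH -7 : -1 -7
DIV     : 0
STORE 1 : (empty)
PUSH -5 : -5
LOAD 0  : -5 8
LOAD 1  : -5 8 0
ROT     : 8 0 -5
SWAP    : 8 -5 0
SUB     : 8 -5
OVER    : 8 -5 8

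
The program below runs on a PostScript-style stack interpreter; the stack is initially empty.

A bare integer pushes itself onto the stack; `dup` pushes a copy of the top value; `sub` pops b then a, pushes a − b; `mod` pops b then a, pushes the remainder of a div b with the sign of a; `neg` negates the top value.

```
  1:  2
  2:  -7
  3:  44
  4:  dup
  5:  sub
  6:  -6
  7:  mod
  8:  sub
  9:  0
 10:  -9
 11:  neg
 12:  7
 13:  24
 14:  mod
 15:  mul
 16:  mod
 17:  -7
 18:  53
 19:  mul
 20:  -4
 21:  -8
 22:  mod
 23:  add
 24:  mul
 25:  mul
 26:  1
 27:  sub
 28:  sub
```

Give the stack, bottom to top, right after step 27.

2    [2]
-7   [2, -7]
44   [2, -7, 44]
dup  [2, -7, 44, 44]
sub  [2, -7, 0]
-6   [2, -7, 0, -6]
mod  [2, -7, 0]
sub  [2, -7]
0    [2, -7, 0]
-9   [2, -7, 0, -9]
neg  [2, -7, 0, 9]
7    [2, -7, 0, 9, 7]
24   [2, -7, 0, 9, 7, 24]
mod  [2, -7, 0, 9, 7]
mul  [2, -7, 0, 63]
mod  [2, -7, 0]
-7   [2, -7, 0, -7]
53   [2, -7, 0, -7, 53]
mul  [2, -7, 0, -371]
-4   [2, -7, 0, -371, -4]
-8   [2, -7, 0, -371, -4, -8]
mod  [2, -7, 0, -371, -4]
add  [2, -7, 0, -375]
mul  [2, -7, 0]
mul  [2, 0]
1    [2, 0, 1]
sub  [2, -1]

[2, -1]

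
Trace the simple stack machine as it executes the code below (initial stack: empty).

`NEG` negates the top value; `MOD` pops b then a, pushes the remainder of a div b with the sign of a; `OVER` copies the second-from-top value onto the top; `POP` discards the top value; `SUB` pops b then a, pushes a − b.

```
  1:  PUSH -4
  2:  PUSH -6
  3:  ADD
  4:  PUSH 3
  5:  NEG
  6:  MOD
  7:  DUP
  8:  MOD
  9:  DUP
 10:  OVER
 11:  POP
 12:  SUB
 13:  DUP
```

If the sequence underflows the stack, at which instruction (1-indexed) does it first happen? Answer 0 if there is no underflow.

0

PUSH -4 : -4
PUSH -6 : -4 -6
ADD     : -10
PUSH 3  : -10 3
NEG     : -10 -3
MOD     : -1
DUP     : -1 -1
MOD     : 0
DUP     : 0 0
OVER    : 0 0 0
POP     : 0 0
SUB     : 0
DUP     : 0 0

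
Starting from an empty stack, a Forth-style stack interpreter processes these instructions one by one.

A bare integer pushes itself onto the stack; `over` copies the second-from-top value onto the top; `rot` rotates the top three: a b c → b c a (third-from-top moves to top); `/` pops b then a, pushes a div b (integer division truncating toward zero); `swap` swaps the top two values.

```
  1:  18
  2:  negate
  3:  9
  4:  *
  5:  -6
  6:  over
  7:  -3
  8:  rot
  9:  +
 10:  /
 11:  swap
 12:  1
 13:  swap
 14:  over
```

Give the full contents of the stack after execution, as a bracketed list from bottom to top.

18      [18]
negate  [-18]
9       [-18, 9]
*       [-162]
-6      [-162, -6]
over    [-162, -6, -162]
-3      [-162, -6, -162, -3]
rot     [-162, -162, -3, -6]
+       [-162, -162, -9]
/       [-162, 18]
swap    [18, -162]
1       [18, -162, 1]
swap    [18, 1, -162]
over    [18, 1, -162, 1]

[18, 1, -162, 1]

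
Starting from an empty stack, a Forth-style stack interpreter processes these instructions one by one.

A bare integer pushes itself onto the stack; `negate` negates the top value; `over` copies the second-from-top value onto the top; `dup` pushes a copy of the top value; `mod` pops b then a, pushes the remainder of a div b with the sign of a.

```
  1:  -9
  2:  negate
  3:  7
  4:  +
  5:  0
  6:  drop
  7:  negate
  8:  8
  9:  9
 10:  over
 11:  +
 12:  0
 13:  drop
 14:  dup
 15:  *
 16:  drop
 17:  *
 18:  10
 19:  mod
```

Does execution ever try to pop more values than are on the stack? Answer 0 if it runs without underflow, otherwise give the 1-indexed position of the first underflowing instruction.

0

-9     : -9
negate : 9
7      : 9 7
+      : 16
0      : 16 0
drop   : 16
negate : -16
8      : -16 8
9      : -16 8 9
over   : -16 8 9 8
+      : -16 8 17
0      : -16 8 17 0
drop   : -16 8 17
dup    : -16 8 17 17
*      : -16 8 289
drop   : -16 8
*      : -128
10     : -128 10
mod    : -8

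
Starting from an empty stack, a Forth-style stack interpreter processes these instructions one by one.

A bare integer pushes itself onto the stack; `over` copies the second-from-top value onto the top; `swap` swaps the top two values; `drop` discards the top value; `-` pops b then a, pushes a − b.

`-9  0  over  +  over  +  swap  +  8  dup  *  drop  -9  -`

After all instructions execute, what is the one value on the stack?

-9   -> -9
0    -> -9 0
over -> -9 0 -9
+    -> -9 -9
over -> -9 -9 -9
+    -> -9 -18
swap -> -18 -9
+    -> -27
8    -> -27 8
dup  -> -27 8 8
*    -> -27 64
drop -> -27
-9   -> -27 -9
-    -> -18

-18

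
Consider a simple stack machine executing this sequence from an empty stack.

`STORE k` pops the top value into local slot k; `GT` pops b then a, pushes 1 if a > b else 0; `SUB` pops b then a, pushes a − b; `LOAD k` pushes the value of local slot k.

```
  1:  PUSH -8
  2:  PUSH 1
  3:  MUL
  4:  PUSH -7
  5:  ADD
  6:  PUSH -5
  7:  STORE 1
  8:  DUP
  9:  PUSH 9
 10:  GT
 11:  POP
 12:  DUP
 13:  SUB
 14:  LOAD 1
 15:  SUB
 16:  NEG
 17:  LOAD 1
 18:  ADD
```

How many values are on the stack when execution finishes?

PUSH -8 : [-8]
PUSH 1  : [-8, 1]
MUL     : [-8]
PUSH -7 : [-8, -7]
ADD     : [-15]
PUSH -5 : [-15, -5]
STORE 1 : [-15]
DUP     : [-15, -15]
PUSH 9  : [-15, -15, 9]
GT      : [-15, 0]
POP     : [-15]
DUP     : [-15, -15]
SUB     : [0]
LOAD 1  : [0, -5]
SUB     : [5]
NEG     : [-5]
LOAD 1  : [-5, -5]
ADD     : [-10]

1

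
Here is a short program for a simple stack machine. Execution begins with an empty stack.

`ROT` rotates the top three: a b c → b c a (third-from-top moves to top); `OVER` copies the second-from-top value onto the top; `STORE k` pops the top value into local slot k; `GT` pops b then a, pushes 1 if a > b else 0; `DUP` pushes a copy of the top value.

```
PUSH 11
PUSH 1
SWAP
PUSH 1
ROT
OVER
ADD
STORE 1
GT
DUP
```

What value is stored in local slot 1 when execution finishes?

PUSH 11 : [11]
PUSH 1  : [11, 1]
SWAP    : [1, 11]
PUSH 1  : [1, 11, 1]
ROT     : [11, 1, 1]
OVER    : [11, 1, 1, 1]
ADD     : [11, 1, 2]
STORE 1 : [11, 1]
GT      : [1]
DUP     : [1, 1]

2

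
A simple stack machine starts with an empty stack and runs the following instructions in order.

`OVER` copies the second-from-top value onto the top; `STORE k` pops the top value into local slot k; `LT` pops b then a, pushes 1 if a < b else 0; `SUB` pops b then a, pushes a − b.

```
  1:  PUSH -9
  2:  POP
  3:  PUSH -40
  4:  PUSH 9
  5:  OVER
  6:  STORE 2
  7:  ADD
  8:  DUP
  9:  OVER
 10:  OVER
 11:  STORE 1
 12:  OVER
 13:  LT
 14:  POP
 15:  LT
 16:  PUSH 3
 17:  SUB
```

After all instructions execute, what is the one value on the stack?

-3

PUSH -9  -> [-9]
POP      -> []
PUSH -40 -> [-40]
PUSH 9   -> [-40, 9]
OVER     -> [-40, 9, -40]
STORE 2  -> [-40, 9]
ADD      -> [-31]
DUP      -> [-31, -31]
OVER     -> [-31, -31, -31]
OVER     -> [-31, -31, -31, -31]
STORE 1  -> [-31, -31, -31]
OVER     -> [-31, -31, -31, -31]
LT       -> [-31, -31, 0]
POP      -> [-31, -31]
LT       -> [0]
PUSH 3   -> [0, 3]
SUB      -> [-3]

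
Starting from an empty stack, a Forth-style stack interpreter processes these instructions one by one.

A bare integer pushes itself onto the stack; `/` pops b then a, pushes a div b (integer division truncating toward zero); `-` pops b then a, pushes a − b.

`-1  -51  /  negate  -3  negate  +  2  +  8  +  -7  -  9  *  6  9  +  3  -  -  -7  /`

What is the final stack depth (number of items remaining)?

-1      -1
-51     -1 -51
/       0
negate  0
-3      0 -3
negate  0 3
+       3
2       3 2
+       5
8       5 8
+       13
-7      13 -7
-       20
9       20 9
*       180
6       180 6
9       180 6 9
+       180 15
3       180 15 3
-       180 12
-       168
-7      168 -7
/       -24

1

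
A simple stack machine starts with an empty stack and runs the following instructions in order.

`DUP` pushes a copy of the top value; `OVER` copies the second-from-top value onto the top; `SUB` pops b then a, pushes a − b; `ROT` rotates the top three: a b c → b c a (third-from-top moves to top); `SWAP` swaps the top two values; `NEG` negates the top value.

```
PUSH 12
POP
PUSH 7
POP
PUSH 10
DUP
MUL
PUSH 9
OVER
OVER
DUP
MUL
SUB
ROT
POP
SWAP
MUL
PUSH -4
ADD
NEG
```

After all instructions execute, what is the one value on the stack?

-167

PUSH 12 : 12
POP     : (empty)
PUSH 7  : 7
POP     : (empty)
PUSH 10 : 10
DUP     : 10 10
MUL     : 100
PUSH 9  : 100 9
OVER    : 100 9 100
OVER    : 100 9 100 9
DUP     : 100 9 100 9 9
MUL     : 100 9 100 81
SUB     : 100 9 19
ROT     : 9 19 100
POP     : 9 19
SWAP    : 19 9
MUL     : 171
PUSH -4 : 171 -4
ADD     : 167
NEG     : -167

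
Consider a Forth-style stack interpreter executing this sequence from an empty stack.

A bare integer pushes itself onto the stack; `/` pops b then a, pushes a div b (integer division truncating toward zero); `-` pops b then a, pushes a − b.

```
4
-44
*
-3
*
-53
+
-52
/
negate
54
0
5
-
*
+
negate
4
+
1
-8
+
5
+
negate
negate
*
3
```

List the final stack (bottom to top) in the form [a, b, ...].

4      -> 4
-44    -> 4 -44
*      -> -176
-3     -> -176 -3
*      -> 528
-53    -> 528 -53
+      -> 475
-52    -> 475 -52
/      -> -9
negate -> 9
54     -> 9 54
0      -> 9 54 0
5      -> 9 54 0 5
-      -> 9 54 -5
*      -> 9 -270
+      -> -261
negate -> 261
4      -> 261 4
+      -> 265
1      -> 265 1
-8     -> 265 1 -8
+      -> 265 -7
5      -> 265 -7 5
+      -> 265 -2
negate -> 265 2
negate -> 265 -2
*      -> -530
3      -> -530 3

[-530, 3]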